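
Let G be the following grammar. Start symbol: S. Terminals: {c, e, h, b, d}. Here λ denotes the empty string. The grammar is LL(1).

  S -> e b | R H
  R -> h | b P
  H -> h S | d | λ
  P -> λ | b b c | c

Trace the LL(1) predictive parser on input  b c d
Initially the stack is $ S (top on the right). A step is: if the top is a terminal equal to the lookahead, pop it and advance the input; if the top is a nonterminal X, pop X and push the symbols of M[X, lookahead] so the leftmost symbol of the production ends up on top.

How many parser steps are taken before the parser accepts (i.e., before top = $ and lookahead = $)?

7

     Stack    Input    Action
  1  $ S      b c d $  expand S -> R H
  2  $ H R    b c d $  expand R -> b P
  3  $ H P b  b c d $  match b
  4  $ H P    c d $    expand P -> c
  5  $ H c    c d $    match c
  6  $ H      d $      expand H -> d
  7  $ d      d $      match d
Accept reached after 7 steps.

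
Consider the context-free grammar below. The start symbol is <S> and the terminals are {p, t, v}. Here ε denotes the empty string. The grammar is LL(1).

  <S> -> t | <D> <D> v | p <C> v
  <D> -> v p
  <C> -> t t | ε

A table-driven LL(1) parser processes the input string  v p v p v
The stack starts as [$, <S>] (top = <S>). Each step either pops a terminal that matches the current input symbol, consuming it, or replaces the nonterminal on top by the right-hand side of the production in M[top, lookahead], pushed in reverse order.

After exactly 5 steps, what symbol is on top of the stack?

     Stack        Input        Action
  1  $ <S>        v p v p v $  expand <S> -> <D> <D> v
  2  $ v <D> <D>  v p v p v $  expand <D> -> v p
  3  $ v <D> p v  v p v p v $  match v
  4  $ v <D> p    p v p v $    match p
  5  $ v <D>      v p v $      expand <D> -> v p
Stack after step 5: $ v p v (top = v).

v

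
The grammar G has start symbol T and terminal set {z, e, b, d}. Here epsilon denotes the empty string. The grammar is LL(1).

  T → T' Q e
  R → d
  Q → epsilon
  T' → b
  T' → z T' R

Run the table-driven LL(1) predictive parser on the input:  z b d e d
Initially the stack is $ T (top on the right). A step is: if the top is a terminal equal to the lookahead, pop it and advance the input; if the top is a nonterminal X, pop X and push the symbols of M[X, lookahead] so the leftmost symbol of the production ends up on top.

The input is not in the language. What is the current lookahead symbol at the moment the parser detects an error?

step 1: stack=$ T  input=z b d e d $  — expand T → T' Q e
step 2: stack=$ e Q T'  input=z b d e d $  — expand T' → z T' R
step 3: stack=$ e Q R T' z  input=z b d e d $  — match z
step 4: stack=$ e Q R T'  input=b d e d $  — expand T' → b
step 5: stack=$ e Q R b  input=b d e d $  — match b
step 6: stack=$ e Q R  input=d e d $  — expand R → d
step 7: stack=$ e Q d  input=d e d $  — match d
step 8: stack=$ e Q  input=e d $  — expand Q → epsilon
step 9: stack=$ e  input=e d $  — match e
step 10: stack=$  input=d $  — error: stack empty but input remains

d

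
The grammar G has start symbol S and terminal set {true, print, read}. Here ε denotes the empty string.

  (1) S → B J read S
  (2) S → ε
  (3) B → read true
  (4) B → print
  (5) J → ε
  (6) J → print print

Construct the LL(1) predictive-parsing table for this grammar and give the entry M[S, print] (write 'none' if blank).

S → B J read S

FIRST(B) = {print, read}
FIRST(J) = {ε, print}
FIRST(S) = {ε, print, read}  (via B J read S)
FOLLOW(S) includes $ since S is the start symbol.
FOLLOW(S): in S→B J read S, the suffix after S is empty (adds nothing new). Thus FOLLOW(S) = {$}.
For S → B J read S: FIRST(B J read S) = {print, read}, so it goes in M[S, t] for t ∈ {print, read}.
For S → ε: FIRST(ε) = {ε}, so it goes in M[S, t] for t ∈ {}; since ε ∈ FIRST, also for every t ∈ FOLLOW(S) = {$}.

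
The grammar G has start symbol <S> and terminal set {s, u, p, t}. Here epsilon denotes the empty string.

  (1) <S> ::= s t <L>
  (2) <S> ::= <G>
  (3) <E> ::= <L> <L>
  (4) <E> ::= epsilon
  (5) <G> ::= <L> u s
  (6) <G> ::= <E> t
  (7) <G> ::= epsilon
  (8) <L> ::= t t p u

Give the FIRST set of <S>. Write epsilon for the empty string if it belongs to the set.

FIRST(<L>): from <L>::=t t p u we get {t}. So FIRST(<L>) = {t}.
FIRST(<E>): from <E>::=<L> <L> we get {t}; from <E>::=epsilon we get {epsilon}. So FIRST(<E>) = {epsilon, t}.
FIRST(<G>): from <G>::=<L> u s we get {t}; from <G>::=<E> t we get {t}; from <G>::=epsilon we get {epsilon}. So FIRST(<G>) = {epsilon, t}.
FIRST(<S>): from <S>::=s t <L> we get {s}; from <S>::=<G> we get {epsilon, t}. So FIRST(<S>) = {epsilon, s, t}.

{epsilon, s, t}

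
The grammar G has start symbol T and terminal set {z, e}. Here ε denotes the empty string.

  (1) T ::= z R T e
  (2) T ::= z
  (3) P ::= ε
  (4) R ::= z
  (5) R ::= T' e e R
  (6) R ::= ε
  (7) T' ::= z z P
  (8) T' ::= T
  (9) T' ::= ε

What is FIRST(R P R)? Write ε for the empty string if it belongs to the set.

FIRST(T) = {z}
FIRST(P) = {ε}
FIRST(T') = {ε, z}  (via T)
FIRST(R) = {ε, e, z}  (via T' e e R)
FIRST(R P R): take FIRST of each symbol in turn, carrying on past any symbol whose FIRST contains ε; result {ε, e, z}.

{ε, e, z}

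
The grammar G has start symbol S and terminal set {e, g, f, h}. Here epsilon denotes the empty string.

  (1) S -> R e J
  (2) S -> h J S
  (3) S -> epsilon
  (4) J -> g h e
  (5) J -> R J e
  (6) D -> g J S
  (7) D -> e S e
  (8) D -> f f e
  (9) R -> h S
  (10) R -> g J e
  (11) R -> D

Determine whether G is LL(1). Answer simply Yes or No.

No

FIRST(S) = {epsilon, e, f, g, h}
FIRST(J) = {e, f, g, h}
FIRST(D) = {e, f, g}
FIRST(R) = {e, f, g, h}
FOLLOW(S) = {$, e, f, g, h}
FOLLOW(J) = {$, e, f, g, h}
FOLLOW(D) = {e, f, g, h}
FOLLOW(R) = {e, f, g, h}
Cell M[J, g] receives both J -> g h e and J -> R J e — the grammar is not LL(1).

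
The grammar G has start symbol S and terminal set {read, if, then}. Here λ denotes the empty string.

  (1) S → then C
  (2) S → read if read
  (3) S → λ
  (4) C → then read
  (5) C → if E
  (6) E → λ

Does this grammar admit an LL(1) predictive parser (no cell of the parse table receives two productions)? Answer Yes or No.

Yes

FIRST(S) = {λ, read, then}
FIRST(C) = {if, then}
FIRST(E) = {λ}
FOLLOW(S) = {$}
FOLLOW(C) = {$}
FOLLOW(E) = {$}
Each cell of M receives at most one production.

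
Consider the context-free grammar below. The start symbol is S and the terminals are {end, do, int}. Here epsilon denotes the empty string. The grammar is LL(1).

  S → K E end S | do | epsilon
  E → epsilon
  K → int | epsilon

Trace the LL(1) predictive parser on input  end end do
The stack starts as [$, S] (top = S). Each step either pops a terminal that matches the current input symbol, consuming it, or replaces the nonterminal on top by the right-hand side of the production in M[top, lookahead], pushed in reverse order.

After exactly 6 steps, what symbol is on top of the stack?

     Stack        Input         Action
  1  $ S          end end do $  expand S → K E end S
  2  $ S end E K  end end do $  expand K → epsilon
  3  $ S end E    end end do $  expand E → epsilon
  4  $ S end      end end do $  match end
  5  $ S          end do $      expand S → K E end S
  6  $ S end E K  end do $      expand K → epsilon
Stack after step 6: $ S end E (top = E).

E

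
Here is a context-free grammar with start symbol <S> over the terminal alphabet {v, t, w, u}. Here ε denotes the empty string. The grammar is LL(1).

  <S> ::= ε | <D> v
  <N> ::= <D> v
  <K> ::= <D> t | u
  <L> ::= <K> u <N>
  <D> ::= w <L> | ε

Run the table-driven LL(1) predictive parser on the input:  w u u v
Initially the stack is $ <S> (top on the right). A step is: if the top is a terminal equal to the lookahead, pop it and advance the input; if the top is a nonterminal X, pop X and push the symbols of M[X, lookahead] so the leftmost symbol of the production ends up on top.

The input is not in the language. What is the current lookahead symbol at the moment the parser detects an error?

      Stack          Input      Action
   1  $ <S>          w u u v $  expand <S> ::= <D> v
   2  $ v <D>        w u u v $  expand <D> ::= w <L>
   3  $ v <L> w      w u u v $  match w
   4  $ v <L>        u u v $    expand <L> ::= <K> u <N>
   5  $ v <N> u <K>  u u v $    expand <K> ::= u
   6  $ v <N> u u    u u v $    match u
   7  $ v <N> u      u v $      match u
   8  $ v <N>        v $        expand <N> ::= <D> v
   9  $ v v <D>      v $        expand <D> ::= ε
  10  $ v v          v $        match v
  11  $ v            $          error: top is terminal v but lookahead is $

$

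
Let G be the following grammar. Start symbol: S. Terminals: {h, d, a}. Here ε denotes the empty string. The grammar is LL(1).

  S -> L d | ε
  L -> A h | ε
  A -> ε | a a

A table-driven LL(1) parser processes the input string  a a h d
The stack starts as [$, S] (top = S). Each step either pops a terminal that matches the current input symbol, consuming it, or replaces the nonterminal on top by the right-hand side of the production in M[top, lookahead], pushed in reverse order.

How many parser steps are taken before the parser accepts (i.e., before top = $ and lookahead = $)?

step 1: stack=$ S  input=a a h d $  — expand S -> L d
step 2: stack=$ d L  input=a a h d $  — expand L -> A h
step 3: stack=$ d h A  input=a a h d $  — expand A -> a a
step 4: stack=$ d h a a  input=a a h d $  — match a
step 5: stack=$ d h a  input=a h d $  — match a
step 6: stack=$ d h  input=h d $  — match h
step 7: stack=$ d  input=d $  — match d
Accept reached after 7 steps.

7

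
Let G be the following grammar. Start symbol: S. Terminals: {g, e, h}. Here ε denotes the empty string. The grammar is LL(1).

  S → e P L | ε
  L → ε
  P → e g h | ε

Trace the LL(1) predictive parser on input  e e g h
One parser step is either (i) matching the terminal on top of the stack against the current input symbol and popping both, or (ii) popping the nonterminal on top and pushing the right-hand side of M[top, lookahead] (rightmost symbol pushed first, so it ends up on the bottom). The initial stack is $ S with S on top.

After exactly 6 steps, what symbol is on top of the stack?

L

step 1: stack=$ S  input=e e g h $  — expand S → e P L
step 2: stack=$ L P e  input=e e g h $  — match e
step 3: stack=$ L P  input=e g h $  — expand P → e g h
step 4: stack=$ L h g e  input=e g h $  — match e
step 5: stack=$ L h g  input=g h $  — match g
step 6: stack=$ L h  input=h $  — match h
Stack after step 6: $ L (top = L).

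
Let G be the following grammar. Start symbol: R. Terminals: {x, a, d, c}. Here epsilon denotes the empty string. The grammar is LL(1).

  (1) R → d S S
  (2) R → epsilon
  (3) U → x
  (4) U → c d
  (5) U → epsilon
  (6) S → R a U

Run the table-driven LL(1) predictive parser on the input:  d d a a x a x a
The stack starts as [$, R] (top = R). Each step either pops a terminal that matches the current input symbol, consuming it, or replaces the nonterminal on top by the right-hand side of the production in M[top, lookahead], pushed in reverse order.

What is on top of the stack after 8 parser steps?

     Stack            Input              Action
  1  $ R              d d a a x a x a $  expand R → d S S
  2  $ S S d          d d a a x a x a $  match d
  3  $ S S            d a a x a x a $    expand S → R a U
  4  $ S U a R        d a a x a x a $    expand R → d S S
  5  $ S U a S S d    d a a x a x a $    match d
  6  $ S U a S S      a a x a x a $      expand S → R a U
  7  $ S U a S U a R  a a x a x a $      expand R → epsilon
  8  $ S U a S U a    a a x a x a $      match a
Stack after step 8: $ S U a S U (top = U).

U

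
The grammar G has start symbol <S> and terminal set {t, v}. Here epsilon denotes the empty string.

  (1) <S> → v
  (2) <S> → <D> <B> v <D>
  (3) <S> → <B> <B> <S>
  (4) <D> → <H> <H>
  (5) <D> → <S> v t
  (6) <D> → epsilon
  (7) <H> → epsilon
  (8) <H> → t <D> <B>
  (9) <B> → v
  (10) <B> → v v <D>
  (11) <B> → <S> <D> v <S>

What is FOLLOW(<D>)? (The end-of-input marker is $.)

FIRST(<H>) = {epsilon, t}
FIRST(<S>) = {t, v}  (via <D> <B> v <D>, <B> <B> <S>)
FIRST(<D>) = {epsilon, t, v}  (via <H> <H>, <S> v t)
FIRST(<B>) = {t, v}  (via <S> <D> v <S>)
FOLLOW(<S>) includes $ since <S> is the start symbol.
FOLLOW(<S>): in <S>→<B> <B> <S>, the suffix after <S> is empty (adds nothing new); in <D>→<S> v t, <S> is followed by v t with FIRST {v}; in <B>→<S> <D> v <S> (occurrence 1), <S> is followed by <D> v <S> with FIRST {t, v}; in <B>→<S> <D> v <S> (occurrence 2), the suffix after <S> is empty, so FOLLOW(<S>) ⊇ FOLLOW(<B>) = {$, t, v}. Thus FOLLOW(<S>) = {$, t, v}.
FOLLOW(<D>): in <S>→<D> <B> v <D> (occurrence 1), <D> is followed by <B> v <D> with FIRST {t, v}; in <S>→<D> <B> v <D> (occurrence 2), the suffix after <D> is empty, so FOLLOW(<D>) ⊇ FOLLOW(<S>) = {$, t, v}; in <H>→t <D> <B>, <D> is followed by <B> with FIRST {t, v}; in <B>→v v <D>, the suffix after <D> is empty, so FOLLOW(<D>) ⊇ FOLLOW(<B>) = {$, t, v}; in <B>→<S> <D> v <S>, <D> is followed by v <S> with FIRST {v}. Thus FOLLOW(<D>) = {$, t, v}.
FOLLOW(<H>): in <D>→<H> <H> (occurrence 1), <H> is followed by <H> with FIRST {epsilon, t}; in <D>→<H> <H> (occurrence 1), the suffix after <H> is nullable, so FOLLOW(<H>) ⊇ FOLLOW(<D>) = {$, t, v}; in <D>→<H> <H> (occurrence 2), the suffix after <H> is empty, so FOLLOW(<H>) ⊇ FOLLOW(<D>) = {$, t, v}. Thus FOLLOW(<H>) = {$, t, v}.
FOLLOW(<B>): in <S>→<D> <B> v <D>, <B> is followed by v <D> with FIRST {v}; in <S>→<B> <B> <S> (occurrence 1), <B> is followed by <B> <S> with FIRST {t, v}; in <S>→<B> <B> <S> (occurrence 2), <B> is followed by <S> with FIRST {t, v}; in <H>→t <D> <B>, the suffix after <B> is empty, so FOLLOW(<B>) ⊇ FOLLOW(<H>) = {$, t, v}. Thus FOLLOW(<B>) = {$, t, v}.

{$, t, v}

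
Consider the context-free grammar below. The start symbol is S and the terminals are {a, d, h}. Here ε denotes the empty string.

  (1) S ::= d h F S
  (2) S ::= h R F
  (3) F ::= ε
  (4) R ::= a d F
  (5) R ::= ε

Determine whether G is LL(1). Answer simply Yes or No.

FIRST(S) = {d, h}
FIRST(F) = {ε}
FIRST(R) = {ε, a}
FOLLOW(S) = {$}
FOLLOW(F) = {$, d, h}
FOLLOW(R) = {$}
Each cell of M receives at most one production.

Yes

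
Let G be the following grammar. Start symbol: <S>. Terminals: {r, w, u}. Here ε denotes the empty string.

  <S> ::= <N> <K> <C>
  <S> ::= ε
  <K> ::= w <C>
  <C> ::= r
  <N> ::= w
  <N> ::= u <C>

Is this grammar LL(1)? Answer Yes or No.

Yes

FIRST(<S>) = {ε, u, w}
FIRST(<K>) = {w}
FIRST(<C>) = {r}
FIRST(<N>) = {u, w}
FOLLOW(<S>) = {$}
FOLLOW(<K>) = {r}
FOLLOW(<C>) = {$, r, w}
FOLLOW(<N>) = {w}
Each cell of M receives at most one production.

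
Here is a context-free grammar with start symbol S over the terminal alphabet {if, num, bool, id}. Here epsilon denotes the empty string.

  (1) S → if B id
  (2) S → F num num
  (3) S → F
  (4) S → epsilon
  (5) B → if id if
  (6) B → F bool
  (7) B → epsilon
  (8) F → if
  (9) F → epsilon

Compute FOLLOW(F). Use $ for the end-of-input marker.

{$, bool, num}

FIRST(F) = {epsilon, if}
FIRST(S) = {epsilon, if, num}  (via F num num, F)
FIRST(B) = {epsilon, bool, if}  (via F bool)
FOLLOW(S) includes $ since S is the start symbol.
FOLLOW(S): S appears on no right-hand side. Thus FOLLOW(S) = {$}.
FOLLOW(B): in S→if B id, B is followed by id with FIRST {id}. Thus FOLLOW(B) = {id}.
FOLLOW(F): in S→F num num, F is followed by num num with FIRST {num}; in S→F, the suffix after F is empty, so FOLLOW(F) ⊇ FOLLOW(S) = {$}; in B→F bool, F is followed by bool with FIRST {bool}. Thus FOLLOW(F) = {$, bool, num}.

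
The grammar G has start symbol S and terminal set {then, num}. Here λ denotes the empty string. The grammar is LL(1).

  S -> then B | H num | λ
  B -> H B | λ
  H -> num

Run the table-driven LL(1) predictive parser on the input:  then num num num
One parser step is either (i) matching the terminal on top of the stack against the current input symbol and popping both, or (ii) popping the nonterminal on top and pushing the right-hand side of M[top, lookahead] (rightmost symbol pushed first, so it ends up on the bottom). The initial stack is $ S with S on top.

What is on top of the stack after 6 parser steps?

     Stack     Input               Action
  1  $ S       then num num num $  expand S -> then B
  2  $ B then  then num num num $  match then
  3  $ B       num num num $       expand B -> H B
  4  $ B H     num num num $       expand H -> num
  5  $ B num   num num num $       match num
  6  $ B       num num $           expand B -> H B
Stack after step 6: $ B H (top = H).

H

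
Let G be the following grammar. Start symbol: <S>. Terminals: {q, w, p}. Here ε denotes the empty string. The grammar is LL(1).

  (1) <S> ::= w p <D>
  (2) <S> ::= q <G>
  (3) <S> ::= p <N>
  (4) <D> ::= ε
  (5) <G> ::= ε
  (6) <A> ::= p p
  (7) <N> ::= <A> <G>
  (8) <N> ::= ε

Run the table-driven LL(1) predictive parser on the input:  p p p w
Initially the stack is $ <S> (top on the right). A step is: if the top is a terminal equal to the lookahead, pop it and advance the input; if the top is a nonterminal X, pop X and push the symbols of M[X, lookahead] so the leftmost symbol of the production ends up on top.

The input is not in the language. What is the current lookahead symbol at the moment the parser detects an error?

     Stack      Input      Action
  1  $ <S>      p p p w $  expand <S> ::= p <N>
  2  $ <N> p    p p p w $  match p
  3  $ <N>      p p w $    expand <N> ::= <A> <G>
  4  $ <G> <A>  p p w $    expand <A> ::= p p
  5  $ <G> p p  p p w $    match p
  6  $ <G> p    p w $      match p
  7  $ <G>      w $        error: M[<G>, w] is empty

w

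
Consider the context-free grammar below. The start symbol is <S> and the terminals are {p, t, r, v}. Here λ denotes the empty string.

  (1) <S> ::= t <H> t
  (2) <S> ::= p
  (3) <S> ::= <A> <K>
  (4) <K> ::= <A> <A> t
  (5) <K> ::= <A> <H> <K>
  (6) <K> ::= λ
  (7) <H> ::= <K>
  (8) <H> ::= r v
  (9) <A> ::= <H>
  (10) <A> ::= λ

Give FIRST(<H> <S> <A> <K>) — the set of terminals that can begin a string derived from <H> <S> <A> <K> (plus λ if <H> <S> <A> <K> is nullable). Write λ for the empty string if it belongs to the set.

{λ, p, r, t}

FIRST(<S>) = {λ, p, r, t}  (via <A> <K>)
FIRST(<K>) = {λ, r, t}  (via <A> <A> t, <A> <H> <K>)
FIRST(<H>) = {λ, r, t}  (via <K>)
FIRST(<A>) = {λ, r, t}  (via <H>)
FIRST(<H> <S> <A> <K>): take FIRST of each symbol in turn, carrying on past any symbol whose FIRST contains λ; result {λ, p, r, t}.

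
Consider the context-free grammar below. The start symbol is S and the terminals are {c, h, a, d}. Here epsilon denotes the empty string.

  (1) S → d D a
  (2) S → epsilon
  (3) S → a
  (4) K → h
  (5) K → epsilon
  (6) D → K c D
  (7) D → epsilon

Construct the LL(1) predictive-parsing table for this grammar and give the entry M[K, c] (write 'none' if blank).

FIRST(S): from S→d D a we get {d}; from S→epsilon we get {epsilon}; from S→a we get {a}. So FIRST(S) = {epsilon, a, d}.
FIRST(K): from K→h we get {h}; from K→epsilon we get {epsilon}. So FIRST(K) = {epsilon, h}.
FIRST(D): from D→K c D we get {c, h}; from D→epsilon we get {epsilon}. So FIRST(D) = {epsilon, c, h}.
FOLLOW(S) includes $ since S is the start symbol.
FOLLOW(K): in D→K c D, K is followed by c D with FIRST {c}. Thus FOLLOW(K) = {c}.
For K → h: FIRST(h) = {h}, so it goes in M[K, t] for t ∈ {h}.
For K → epsilon: FIRST(epsilon) = {epsilon}, so it goes in M[K, t] for t ∈ {}; since epsilon ∈ FIRST, also for every t ∈ FOLLOW(K) = {c}.

K → epsilon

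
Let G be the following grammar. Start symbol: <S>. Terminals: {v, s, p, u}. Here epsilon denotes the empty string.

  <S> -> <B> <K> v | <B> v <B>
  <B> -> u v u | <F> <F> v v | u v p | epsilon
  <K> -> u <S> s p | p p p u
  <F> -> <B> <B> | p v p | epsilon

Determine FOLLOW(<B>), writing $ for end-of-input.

FIRST(<K>): from <K>->u <S> s p we get {u}; from <K>->p p p u we get {p}. So FIRST(<K>) = {p, u}.
FIRST(<S>): from <S>-><B> <K> v we get {p, u, v}; from <S>-><B> v <B> we get {p, u, v}. So FIRST(<S>) = {p, u, v}.
FIRST(<B>): from <B>->u v u we get {u}; from <B>-><F> <F> v v we get {p, u, v}; from <B>->u v p we get {u}; from <B>->epsilon we get {epsilon}. So FIRST(<B>) = {epsilon, p, u, v}.
FIRST(<F>): from <F>-><B> <B> we get {epsilon, p, u, v}; from <F>->p v p we get {p}; from <F>->epsilon we get {epsilon}. So FIRST(<F>) = {epsilon, p, u, v}.
FOLLOW(<S>) includes $ since <S> is the start symbol.
FOLLOW(<S>): in <K>->u <S> s p, <S> is followed by s p with FIRST {s}. Thus FOLLOW(<S>) = {$, s}.
FOLLOW(<K>): in <S>-><B> <K> v, <K> is followed by v with FIRST {v}. Thus FOLLOW(<K>) = {v}.
FOLLOW(<F>): in <B>-><F> <F> v v (occurrence 1), <F> is followed by <F> v v with FIRST {p, u, v}; in <B>-><F> <F> v v (occurrence 2), <F> is followed by v v with FIRST {v}. Thus FOLLOW(<F>) = {p, u, v}.
FOLLOW(<B>): in <S>-><B> <K> v, <B> is followed by <K> v with FIRST {p, u}; in <S>-><B> v <B> (occurrence 1), <B> is followed by v <B> with FIRST {v}; in <S>-><B> v <B> (occurrence 2), the suffix after <B> is empty, so FOLLOW(<B>) ⊇ FOLLOW(<S>) = {$, s}; in <F>-><B> <B> (occurrence 1), <B> is followed by <B> with FIRST {epsilon, p, u, v}; in <F>-><B> <B> (occurrence 1), the suffix after <B> is nullable, so FOLLOW(<B>) ⊇ FOLLOW(<F>) = {p, u, v}; in <F>-><B> <B> (occurrence 2), the suffix after <B> is empty, so FOLLOW(<B>) ⊇ FOLLOW(<F>) = {p, u, v}. Thus FOLLOW(<B>) = {$, p, s, u, v}.

{$, p, s, u, v}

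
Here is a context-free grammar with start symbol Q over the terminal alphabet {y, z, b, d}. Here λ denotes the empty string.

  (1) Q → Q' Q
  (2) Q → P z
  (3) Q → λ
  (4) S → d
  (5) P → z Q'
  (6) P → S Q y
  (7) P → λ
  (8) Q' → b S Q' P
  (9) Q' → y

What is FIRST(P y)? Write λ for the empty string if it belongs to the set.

FIRST(S): from S→d we get {d}. So FIRST(S) = {d}.
FIRST(Q'): from Q'→b S Q' P we get {b}; from Q'→y we get {y}. So FIRST(Q') = {b, y}.
FIRST(P): from P→z Q' we get {z}; from P→S Q y we get {d}; from P→λ we get {λ}. So FIRST(P) = {λ, d, z}.
FIRST(Q): from Q→Q' Q we get {b, y}; from Q→P z we get {d, z}; from Q→λ we get {λ}. So FIRST(Q) = {λ, b, d, y, z}.
FIRST(P y): take FIRST of each symbol in turn, carrying on past any symbol whose FIRST contains λ; result {d, y, z}.

{d, y, z}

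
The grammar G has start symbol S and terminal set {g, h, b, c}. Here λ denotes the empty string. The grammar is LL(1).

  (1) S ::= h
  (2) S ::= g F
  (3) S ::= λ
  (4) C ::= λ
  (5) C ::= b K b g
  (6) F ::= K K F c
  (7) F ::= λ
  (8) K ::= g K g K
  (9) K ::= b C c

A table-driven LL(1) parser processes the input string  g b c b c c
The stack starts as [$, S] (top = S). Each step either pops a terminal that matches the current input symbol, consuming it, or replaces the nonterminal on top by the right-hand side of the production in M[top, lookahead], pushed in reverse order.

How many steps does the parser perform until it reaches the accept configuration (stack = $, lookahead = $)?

step 1: stack=$ S  input=g b c b c c $  — expand S ::= g F
step 2: stack=$ F g  input=g b c b c c $  — match g
step 3: stack=$ F  input=b c b c c $  — expand F ::= K K F c
step 4: stack=$ c F K K  input=b c b c c $  — expand K ::= b C c
step 5: stack=$ c F K c C b  input=b c b c c $  — match b
step 6: stack=$ c F K c C  input=c b c c $  — expand C ::= λ
step 7: stack=$ c F K c  input=c b c c $  — match c
step 8: stack=$ c F K  input=b c c $  — expand K ::= b C c
step 9: stack=$ c F c C b  input=b c c $  — match b
step 10: stack=$ c F c C  input=c c $  — expand C ::= λ
step 11: stack=$ c F c  input=c c $  — match c
step 12: stack=$ c F  input=c $  — expand F ::= λ
step 13: stack=$ c  input=c $  — match c
Accept reached after 13 steps.

13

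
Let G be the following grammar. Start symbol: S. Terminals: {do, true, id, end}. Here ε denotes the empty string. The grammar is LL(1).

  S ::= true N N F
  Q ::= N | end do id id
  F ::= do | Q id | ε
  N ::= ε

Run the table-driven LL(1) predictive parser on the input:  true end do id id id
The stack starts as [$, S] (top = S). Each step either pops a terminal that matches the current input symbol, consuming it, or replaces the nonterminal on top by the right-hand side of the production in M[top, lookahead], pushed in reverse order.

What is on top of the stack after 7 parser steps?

do

     Stack              Input                   Action
  1  $ S                true end do id id id $  expand S ::= true N N F
  2  $ F N N true       true end do id id id $  match true
  3  $ F N N            end do id id id $       expand N ::= ε
  4  $ F N              end do id id id $       expand N ::= ε
  5  $ F                end do id id id $       expand F ::= Q id
  6  $ id Q             end do id id id $       expand Q ::= end do id id
  7  $ id id id do end  end do id id id $       match end
Stack after step 7: $ id id id do (top = do).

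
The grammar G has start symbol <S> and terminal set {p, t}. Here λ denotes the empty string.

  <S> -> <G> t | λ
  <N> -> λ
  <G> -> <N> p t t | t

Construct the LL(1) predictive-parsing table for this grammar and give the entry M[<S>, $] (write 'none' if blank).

FIRST(<N>) = {λ}
FIRST(<G>) = {p, t}  (via <N> p t t)
FIRST(<S>) = {λ, p, t}  (via <G> t)
FOLLOW(<S>) includes $ since <S> is the start symbol.
FOLLOW(<S>): <S> appears on no right-hand side. Thus FOLLOW(<S>) = {$}.
For <S> -> <G> t: FIRST(<G> t) = {p, t}, so it goes in M[<S>, t] for t ∈ {p, t}.
For <S> -> λ: FIRST(λ) = {λ}, so it goes in M[<S>, t] for t ∈ {}; since λ ∈ FIRST, also for every t ∈ FOLLOW(<S>) = {$}.

<S> -> λ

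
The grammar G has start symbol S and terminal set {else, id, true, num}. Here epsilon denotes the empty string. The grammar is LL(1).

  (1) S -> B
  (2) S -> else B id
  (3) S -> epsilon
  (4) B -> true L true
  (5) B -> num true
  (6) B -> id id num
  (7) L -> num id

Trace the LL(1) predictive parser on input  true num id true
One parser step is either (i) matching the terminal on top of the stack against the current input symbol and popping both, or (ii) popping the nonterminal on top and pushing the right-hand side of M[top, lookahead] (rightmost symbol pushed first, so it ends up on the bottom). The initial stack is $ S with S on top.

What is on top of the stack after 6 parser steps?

true

step 1: stack=$ S  input=true num id true $  — expand S -> B
step 2: stack=$ B  input=true num id true $  — expand B -> true L true
step 3: stack=$ true L true  input=true num id true $  — match true
step 4: stack=$ true L  input=num id true $  — expand L -> num id
step 5: stack=$ true id num  input=num id true $  — match num
step 6: stack=$ true id  input=id true $  — match id
Stack after step 6: $ true (top = true).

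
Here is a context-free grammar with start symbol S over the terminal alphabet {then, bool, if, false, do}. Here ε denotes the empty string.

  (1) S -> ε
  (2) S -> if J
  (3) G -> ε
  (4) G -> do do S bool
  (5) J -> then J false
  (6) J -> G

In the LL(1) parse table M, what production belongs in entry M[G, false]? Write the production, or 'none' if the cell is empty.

FIRST(S): from S->ε we get {ε}; from S->if J we get {if}. So FIRST(S) = {ε, if}.
FIRST(G): from G->ε we get {ε}; from G->do do S bool we get {do}. So FIRST(G) = {ε, do}.
FIRST(J): from J->then J false we get {then}; from J->G we get {ε, do}. So FIRST(J) = {ε, do, then}.
FOLLOW(S) includes $ since S is the start symbol.
FOLLOW(J): in S->if J, the suffix after J is empty, so FOLLOW(J) ⊇ FOLLOW(S) = {$, bool}; in J->then J false, J is followed by false with FIRST {false}. Thus FOLLOW(J) = {$, bool, false}.
FOLLOW(G): in J->G, the suffix after G is empty, so FOLLOW(G) ⊇ FOLLOW(J) = {$, bool, false}. Thus FOLLOW(G) = {$, bool, false}.
For G -> ε: FIRST(ε) = {ε}, so it goes in M[G, t] for t ∈ {}; since ε ∈ FIRST, also for every t ∈ FOLLOW(G) = {$, bool, false}.
For G -> do do S bool: FIRST(do do S bool) = {do}, so it goes in M[G, t] for t ∈ {do}.

G -> ε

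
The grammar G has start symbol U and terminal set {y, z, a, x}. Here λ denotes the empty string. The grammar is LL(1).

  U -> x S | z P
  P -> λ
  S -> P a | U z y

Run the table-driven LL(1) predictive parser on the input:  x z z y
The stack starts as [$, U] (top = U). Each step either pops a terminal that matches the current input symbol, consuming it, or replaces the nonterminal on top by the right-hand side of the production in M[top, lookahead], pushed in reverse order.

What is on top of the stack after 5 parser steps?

step 1: stack=$ U  input=x z z y $  — expand U -> x S
step 2: stack=$ S x  input=x z z y $  — match x
step 3: stack=$ S  input=z z y $  — expand S -> U z y
step 4: stack=$ y z U  input=z z y $  — expand U -> z P
step 5: stack=$ y z P z  input=z z y $  — match z
Stack after step 5: $ y z P (top = P).

P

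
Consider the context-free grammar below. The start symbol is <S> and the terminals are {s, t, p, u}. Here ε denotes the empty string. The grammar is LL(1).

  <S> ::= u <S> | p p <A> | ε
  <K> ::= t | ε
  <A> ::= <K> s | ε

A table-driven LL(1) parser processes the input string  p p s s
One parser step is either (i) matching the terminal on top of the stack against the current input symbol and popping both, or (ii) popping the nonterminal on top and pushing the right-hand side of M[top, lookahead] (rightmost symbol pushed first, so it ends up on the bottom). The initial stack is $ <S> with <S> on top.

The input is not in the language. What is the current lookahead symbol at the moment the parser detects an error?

     Stack      Input      Action
  1  $ <S>      p p s s $  expand <S> ::= p p <A>
  2  $ <A> p p  p p s s $  match p
  3  $ <A> p    p s s $    match p
  4  $ <A>      s s $      expand <A> ::= <K> s
  5  $ s <K>    s s $      expand <K> ::= ε
  6  $ s        s s $      match s
  7  $          s $        error: stack empty but input remains

s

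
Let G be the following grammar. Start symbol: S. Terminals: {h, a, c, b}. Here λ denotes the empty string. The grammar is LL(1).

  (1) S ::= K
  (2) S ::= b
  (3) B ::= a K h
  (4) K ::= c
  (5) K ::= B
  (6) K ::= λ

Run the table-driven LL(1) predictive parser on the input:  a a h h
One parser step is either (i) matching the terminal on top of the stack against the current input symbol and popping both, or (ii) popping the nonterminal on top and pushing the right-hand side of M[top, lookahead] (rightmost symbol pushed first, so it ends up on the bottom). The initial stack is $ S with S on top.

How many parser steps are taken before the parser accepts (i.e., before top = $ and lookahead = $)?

step 1: stack=$ S  input=a a h h $  — expand S ::= K
step 2: stack=$ K  input=a a h h $  — expand K ::= B
step 3: stack=$ B  input=a a h h $  — expand B ::= a K h
step 4: stack=$ h K a  input=a a h h $  — match a
step 5: stack=$ h K  input=a h h $  — expand K ::= B
step 6: stack=$ h B  input=a h h $  — expand B ::= a K h
step 7: stack=$ h h K a  input=a h h $  — match a
step 8: stack=$ h h K  input=h h $  — expand K ::= λ
step 9: stack=$ h h  input=h h $  — match h
step 10: stack=$ h  input=h $  — match h
Accept reached after 10 steps.

10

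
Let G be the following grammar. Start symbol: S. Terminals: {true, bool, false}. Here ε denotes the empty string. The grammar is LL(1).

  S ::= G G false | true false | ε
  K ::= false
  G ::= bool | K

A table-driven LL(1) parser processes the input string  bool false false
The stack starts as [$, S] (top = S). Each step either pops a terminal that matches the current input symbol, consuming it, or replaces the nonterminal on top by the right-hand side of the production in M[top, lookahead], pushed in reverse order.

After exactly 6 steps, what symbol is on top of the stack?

false

step 1: stack=$ S  input=bool false false $  — expand S ::= G G false
step 2: stack=$ false G G  input=bool false false $  — expand G ::= bool
step 3: stack=$ false G bool  input=bool false false $  — match bool
step 4: stack=$ false G  input=false false $  — expand G ::= K
step 5: stack=$ false K  input=false false $  — expand K ::= false
step 6: stack=$ false false  input=false false $  — match false
Stack after step 6: $ false (top = false).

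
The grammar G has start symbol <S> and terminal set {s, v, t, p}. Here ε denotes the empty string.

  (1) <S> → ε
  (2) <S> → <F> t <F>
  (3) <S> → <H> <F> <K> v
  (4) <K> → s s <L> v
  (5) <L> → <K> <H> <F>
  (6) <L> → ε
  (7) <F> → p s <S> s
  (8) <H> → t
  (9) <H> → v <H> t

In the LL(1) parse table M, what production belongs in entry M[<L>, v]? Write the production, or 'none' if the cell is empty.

<L> → ε

FIRST(<K>) = {s}
FIRST(<F>) = {p}
FIRST(<H>) = {t, v}
FIRST(<S>) = {ε, p, t, v}  (via <F> t <F>, <H> <F> <K> v)
FIRST(<L>) = {ε, s}  (via <K> <H> <F>)
FOLLOW(<S>) includes $ since <S> is the start symbol.
FOLLOW(<L>): in <K>→s s <L> v, <L> is followed by v with FIRST {v}. Thus FOLLOW(<L>) = {v}.
For <L> → <K> <H> <F>: FIRST(<K> <H> <F>) = {s}, so it goes in M[<L>, t] for t ∈ {s}.
For <L> → ε: FIRST(ε) = {ε}, so it goes in M[<L>, t] for t ∈ {}; since ε ∈ FIRST, also for every t ∈ FOLLOW(<L>) = {v}.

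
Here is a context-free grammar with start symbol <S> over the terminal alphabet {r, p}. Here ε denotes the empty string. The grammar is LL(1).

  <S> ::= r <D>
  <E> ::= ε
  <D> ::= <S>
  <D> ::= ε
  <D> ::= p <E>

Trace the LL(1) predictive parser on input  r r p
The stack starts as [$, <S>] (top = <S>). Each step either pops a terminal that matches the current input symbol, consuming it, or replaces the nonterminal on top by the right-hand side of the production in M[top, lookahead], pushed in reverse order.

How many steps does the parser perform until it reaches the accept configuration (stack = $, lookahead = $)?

8

     Stack    Input    Action
  1  $ <S>    r r p $  expand <S> ::= r <D>
  2  $ <D> r  r r p $  match r
  3  $ <D>    r p $    expand <D> ::= <S>
  4  $ <S>    r p $    expand <S> ::= r <D>
  5  $ <D> r  r p $    match r
  6  $ <D>    p $      expand <D> ::= p <E>
  7  $ <E> p  p $      match p
  8  $ <E>    $        expand <E> ::= ε
Accept reached after 8 steps.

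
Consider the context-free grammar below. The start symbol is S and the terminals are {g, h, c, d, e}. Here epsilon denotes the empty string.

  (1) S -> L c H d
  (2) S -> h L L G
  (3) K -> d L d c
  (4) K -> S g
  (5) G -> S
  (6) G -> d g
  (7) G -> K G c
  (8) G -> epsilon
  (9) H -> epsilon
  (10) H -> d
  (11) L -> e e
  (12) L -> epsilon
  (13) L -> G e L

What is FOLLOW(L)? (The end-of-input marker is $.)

{$, c, d, e, g, h}

FIRST(H): from H->epsilon we get {epsilon}; from H->d we get {d}. So FIRST(H) = {epsilon, d}.
FIRST(S): from S->L c H d we get {c, d, e, h}; from S->h L L G we get {h}. So FIRST(S) = {c, d, e, h}.
FIRST(K): from K->d L d c we get {d}; from K->S g we get {c, d, e, h}. So FIRST(K) = {c, d, e, h}.
FIRST(G): from G->S we get {c, d, e, h}; from G->d g we get {d}; from G->K G c we get {c, d, e, h}; from G->epsilon we get {epsilon}. So FIRST(G) = {epsilon, c, d, e, h}.
FIRST(L): from L->e e we get {e}; from L->epsilon we get {epsilon}; from L->G e L we get {c, d, e, h}. So FIRST(L) = {epsilon, c, d, e, h}.
FOLLOW(S) includes $ since S is the start symbol.
FOLLOW(K): in G->K G c, K is followed by G c with FIRST {c, d, e, h}. Thus FOLLOW(K) = {c, d, e, h}.
FOLLOW(H): in S->L c H d, H is followed by d with FIRST {d}. Thus FOLLOW(H) = {d}.
FOLLOW(S): in K->S g, S is followed by g with FIRST {g}; in G->S, the suffix after S is empty, so FOLLOW(S) ⊇ FOLLOW(G) = {$, c, e, g}. Thus FOLLOW(S) = {$, c, e, g}.
FOLLOW(G): in S->h L L G, the suffix after G is empty, so FOLLOW(G) ⊇ FOLLOW(S) = {$, c, e, g}; in G->K G c, G is followed by c with FIRST {c}; in L->G e L, G is followed by e L with FIRST {e}. Thus FOLLOW(G) = {$, c, e, g}.
FOLLOW(L): in S->L c H d, L is followed by c H d with FIRST {c}; in S->h L L G (occurrence 1), L is followed by L G with FIRST {epsilon, c, d, e, h}; in S->h L L G (occurrence 1), the suffix after L is nullable, so FOLLOW(L) ⊇ FOLLOW(S) = {$, c, e, g}; in S->h L L G (occurrence 2), L is followed by G with FIRST {epsilon, c, d, e, h}; in S->h L L G (occurrence 2), the suffix after L is nullable, so FOLLOW(L) ⊇ FOLLOW(S) = {$, c, e, g}; in K->d L d c, L is followed by d c with FIRST {d}; in L->G e L, the suffix after L is empty (adds nothing new). Thus FOLLOW(L) = {$, c, d, e, g, h}.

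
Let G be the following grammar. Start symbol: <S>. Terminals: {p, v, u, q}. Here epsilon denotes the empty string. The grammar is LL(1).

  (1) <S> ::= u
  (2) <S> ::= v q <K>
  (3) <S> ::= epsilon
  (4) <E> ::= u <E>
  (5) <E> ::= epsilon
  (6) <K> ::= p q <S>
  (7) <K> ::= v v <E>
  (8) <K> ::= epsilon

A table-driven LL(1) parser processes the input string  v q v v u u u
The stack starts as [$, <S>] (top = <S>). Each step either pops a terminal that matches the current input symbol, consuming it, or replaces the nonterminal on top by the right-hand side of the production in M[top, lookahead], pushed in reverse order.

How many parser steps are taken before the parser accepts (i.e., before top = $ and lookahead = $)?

      Stack      Input            Action
   1  $ <S>      v q v v u u u $  expand <S> ::= v q <K>
   2  $ <K> q v  v q v v u u u $  match v
   3  $ <K> q    q v v u u u $    match q
   4  $ <K>      v v u u u $      expand <K> ::= v v <E>
   5  $ <E> v v  v v u u u $      match v
   6  $ <E> v    v u u u $        match v
   7  $ <E>      u u u $          expand <E> ::= u <E>
   8  $ <E> u    u u u $          match u
   9  $ <E>      u u $            expand <E> ::= u <E>
  10  $ <E> u    u u $            match u
  11  $ <E>      u $              expand <E> ::= u <E>
  12  $ <E> u    u $              match u
  13  $ <E>      $                expand <E> ::= epsilon
Accept reached after 13 steps.

13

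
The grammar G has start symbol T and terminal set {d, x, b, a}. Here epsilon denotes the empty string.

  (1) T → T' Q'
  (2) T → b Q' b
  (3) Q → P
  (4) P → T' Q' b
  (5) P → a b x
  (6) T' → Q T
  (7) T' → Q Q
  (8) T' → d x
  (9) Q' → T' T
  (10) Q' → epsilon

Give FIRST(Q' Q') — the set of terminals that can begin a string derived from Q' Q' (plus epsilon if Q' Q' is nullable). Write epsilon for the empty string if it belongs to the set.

{epsilon, a, d}

FIRST(T): from T→T' Q' we get {a, d}; from T→b Q' b we get {b}. So FIRST(T) = {a, b, d}.
FIRST(Q): from Q→P we get {a, d}. So FIRST(Q) = {a, d}.
FIRST(T'): from T'→Q T we get {a, d}; from T'→Q Q we get {a, d}; from T'→d x we get {d}. So FIRST(T') = {a, d}.
FIRST(P): from P→T' Q' b we get {a, d}; from P→a b x we get {a}. So FIRST(P) = {a, d}.
FIRST(Q'): from Q'→T' T we get {a, d}; from Q'→epsilon we get {epsilon}. So FIRST(Q') = {epsilon, a, d}.
FIRST(Q' Q'): take FIRST of each symbol in turn, carrying on past any symbol whose FIRST contains epsilon; result {epsilon, a, d}.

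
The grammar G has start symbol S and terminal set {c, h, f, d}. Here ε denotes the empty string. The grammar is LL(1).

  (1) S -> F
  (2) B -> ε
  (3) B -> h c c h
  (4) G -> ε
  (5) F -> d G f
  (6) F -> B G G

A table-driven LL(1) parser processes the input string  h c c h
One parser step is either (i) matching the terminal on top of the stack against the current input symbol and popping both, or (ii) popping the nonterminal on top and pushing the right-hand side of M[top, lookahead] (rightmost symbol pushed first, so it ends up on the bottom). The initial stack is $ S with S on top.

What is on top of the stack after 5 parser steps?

c

step 1: stack=$ S  input=h c c h $  — expand S -> F
step 2: stack=$ F  input=h c c h $  — expand F -> B G G
step 3: stack=$ G G B  input=h c c h $  — expand B -> h c c h
step 4: stack=$ G G h c c h  input=h c c h $  — match h
step 5: stack=$ G G h c c  input=c c h $  — match c
Stack after step 5: $ G G h c (top = c).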